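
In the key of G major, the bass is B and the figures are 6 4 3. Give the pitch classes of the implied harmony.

A third above B in this key is D.
A fourth above B in this key is E.
A sixth above B in this key is G.
Together with the bass B, this spells E minor seventh in second inversion.

B, D, E, G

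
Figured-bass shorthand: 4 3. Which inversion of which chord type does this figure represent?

4 3 is shorthand for 6/4/3.
Intervals of 6/4/3 above the bass form a seventh chord; the bass is the fifth, so this is second inversion.

seventh chord, second inversion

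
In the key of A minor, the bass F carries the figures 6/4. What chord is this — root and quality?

The figures 6/4 indicate a triad in second inversion.
In second inversion the root lies a fourth above the bass: a fourth above F in A minor is B.
The chord tones are F, B, D, giving B diminished.

B diminished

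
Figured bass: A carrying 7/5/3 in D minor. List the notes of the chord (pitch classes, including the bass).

A third above A in this key is C.
A fifth above A in this key is E.
A seventh above A in this key is G.
Together with the bass A, this spells A minor seventh in root position.

A, C, E, G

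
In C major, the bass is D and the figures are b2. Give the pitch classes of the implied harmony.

The written figures b2 are shorthand for 6/4/2: the 6/4 are implied.
A second above D in this key is E, lowered to Eb by the flat.
A fourth above D in this key is G.
A sixth above D in this key is B.
Together with the bass D, this spells Eb augmented major seventh in third inversion.

D, Eb, G, B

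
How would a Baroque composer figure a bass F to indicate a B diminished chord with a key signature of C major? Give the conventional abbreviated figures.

F is the fifth of B diminished, so the chord is in second inversion.
A triad in second inversion is figured 6/4, conventionally abbreviated 6/4.

6/4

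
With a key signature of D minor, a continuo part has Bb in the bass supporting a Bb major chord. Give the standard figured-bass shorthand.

Bb is the root of Bb major, so the chord is in root position.
A triad in root position is figured 5/3, conventionally abbreviated (no figures — root-position triad).

no figures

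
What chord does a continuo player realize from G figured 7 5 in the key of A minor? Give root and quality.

G dominant seventh

The figures 7 5 indicate a seventh chord in root position.
In root position the bass is the root, so the root is G.
The chord tones are G, B, D, F, giving G dominant seventh.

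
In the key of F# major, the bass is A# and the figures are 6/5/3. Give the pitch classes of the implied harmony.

A#, C#, E#, F#

A third above A# in this key is C#.
A fifth above A# in this key is E#.
A sixth above A# in this key is F#.
Together with the bass A#, this spells F# major seventh in first inversion.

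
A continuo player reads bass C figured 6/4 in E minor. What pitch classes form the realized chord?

C, F#, A

A fourth above C in this key is F#.
A sixth above C in this key is A.
Together with the bass C, this spells F# diminished in second inversion.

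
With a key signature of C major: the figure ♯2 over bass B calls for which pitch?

Counting 1 letter step above B lands on C; in C major, that letter is C.
The #2 figure raises it a semitone, giving C#.

C#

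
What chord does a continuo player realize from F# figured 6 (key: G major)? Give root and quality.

The figures 6 indicate a triad in first inversion.
In first inversion the root lies a sixth above the bass: a sixth above F# in G major is D.
The chord tones are F#, A, D, giving D major.

D major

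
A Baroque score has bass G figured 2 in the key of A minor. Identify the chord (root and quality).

The figures 2 indicate a seventh chord in third inversion.
In third inversion the root lies a second above the bass: a second above G in A minor is A.
The chord tones are G, A, C, E, giving A minor seventh.

A minor seventh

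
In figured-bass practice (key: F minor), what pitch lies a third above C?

Eb

Counting 2 letter steps above C lands on E; in F minor, that letter is Eb.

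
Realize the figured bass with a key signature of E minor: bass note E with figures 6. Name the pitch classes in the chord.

E, G, C

The written figures 6 are shorthand for 6/3: the 3 is implied.
A third above E in this key is G.
A sixth above E in this key is C.
Together with the bass E, this spells C major in first inversion.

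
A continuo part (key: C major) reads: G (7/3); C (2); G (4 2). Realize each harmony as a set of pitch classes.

G, B, D, F | C, D, F, A | G, A, C, E

G (7/5/3): G, B, D, F.
C (6/4/2): C, D, F, A.
G (6/4/2): G, A, C, E.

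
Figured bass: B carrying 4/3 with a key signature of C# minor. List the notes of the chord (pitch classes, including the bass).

B, D#, E, G#

The written figures 4/3 are shorthand for 6/4/3: the 6 is implied.
A third above B in this key is D#.
A fourth above B in this key is E.
A sixth above B in this key is G#.
Together with the bass B, this spells E major seventh in second inversion.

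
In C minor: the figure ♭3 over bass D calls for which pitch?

Fb

Counting 2 letter steps above D lands on F; in C minor, that letter is F.
The b3 figure lowers it a semitone, giving Fb.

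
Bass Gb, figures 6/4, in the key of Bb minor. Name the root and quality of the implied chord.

The figures 6/4 indicate a triad in second inversion.
In second inversion the root lies a fourth above the bass: a fourth above Gb in Bb minor is C.
The chord tones are Gb, C, Eb, giving C diminished.

C diminished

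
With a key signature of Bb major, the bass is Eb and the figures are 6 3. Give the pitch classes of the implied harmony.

A third above Eb in this key is G.
A sixth above Eb in this key is C.
Together with the bass Eb, this spells C minor in first inversion.

Eb, G, C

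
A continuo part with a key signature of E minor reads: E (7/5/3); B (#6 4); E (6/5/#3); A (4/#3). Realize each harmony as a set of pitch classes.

E, G, B, D | B, E, G# | E, G#, B, C | A, C#, D, F#

E (7/5/3): E, G, B, D.
B (#6/4): B, E, G#.
E (6/5/#3): E, G#, B, C.
A (6/4/#3): A, C#, D, F#.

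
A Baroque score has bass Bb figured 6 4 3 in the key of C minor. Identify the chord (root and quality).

The figures 6 4 3 indicate a seventh chord in second inversion.
In second inversion the root lies a fourth above the bass: a fourth above Bb in C minor is Eb.
The chord tones are Bb, D, Eb, G, giving Eb major seventh.

Eb major seventh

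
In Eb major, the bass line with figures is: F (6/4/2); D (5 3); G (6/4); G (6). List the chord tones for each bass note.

F (6/4/2): F, G, Bb, D.
D (5/3): D, F, Ab.
G (6/4): G, C, Eb.
G (6/3): G, Bb, Eb.

F, G, Bb, D | D, F, Ab | G, C, Eb | G, Bb, Eb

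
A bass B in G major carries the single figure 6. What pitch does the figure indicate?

Counting 5 letter steps above B lands on G; in G major, that letter is G.

G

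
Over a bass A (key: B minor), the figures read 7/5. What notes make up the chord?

A, C#, E, G

The written figures 7/5 are shorthand for 7/5/3: the 3 is implied.
A third above A in this key is C#.
A fifth above A in this key is E.
A seventh above A in this key is G.
Together with the bass A, this spells A dominant seventh in root position.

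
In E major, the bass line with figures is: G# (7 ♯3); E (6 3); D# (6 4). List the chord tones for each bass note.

G#, B#, D#, F# | E, G#, C# | D#, G#, B

G# (7/5/#3): G#, B#, D#, F#.
E (6/3): E, G#, C#.
D# (6/4): D#, G#, B.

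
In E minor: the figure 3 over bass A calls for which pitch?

C

Counting 2 letter steps above A lands on C; in E minor, that letter is C.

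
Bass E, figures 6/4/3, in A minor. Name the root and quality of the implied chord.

The figures 6/4/3 indicate a seventh chord in second inversion.
In second inversion the root lies a fourth above the bass: a fourth above E in A minor is A.
The chord tones are E, G, A, C, giving A minor seventh.

A minor seventh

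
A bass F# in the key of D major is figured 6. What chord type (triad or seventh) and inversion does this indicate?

6 is shorthand for 6/3.
Intervals of 6/3 above the bass form a triad; the bass is the third, so this is first inversion.

triad, first inversion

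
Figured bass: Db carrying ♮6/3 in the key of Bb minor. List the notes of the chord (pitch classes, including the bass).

Db, F, B

A third above Db in this key is F.
A sixth above Db in this key is Bb, made natural (B) by the ♮ figure.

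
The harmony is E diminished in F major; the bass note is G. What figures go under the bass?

G is the third of E diminished, so the chord is in first inversion.
A triad in first inversion is figured 6/3, conventionally abbreviated 6.

6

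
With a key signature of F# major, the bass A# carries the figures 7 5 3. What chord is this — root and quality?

The figures 7 5 3 indicate a seventh chord in root position.
In root position the bass is the root, so the root is A#.
The chord tones are A#, C#, E#, G#, giving A# minor seventh.

A# minor seventh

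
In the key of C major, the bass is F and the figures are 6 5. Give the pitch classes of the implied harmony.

F, A, C, D

The written figures 6 5 are shorthand for 6/5/3: the 3 is implied.
A third above F in this key is A.
A fifth above F in this key is C.
A sixth above F in this key is D.
Together with the bass F, this spells D minor seventh in first inversion.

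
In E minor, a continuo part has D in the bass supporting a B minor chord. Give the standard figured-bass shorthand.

D is the third of B minor, so the chord is in first inversion.
A triad in first inversion is figured 6/3, conventionally abbreviated 6.

6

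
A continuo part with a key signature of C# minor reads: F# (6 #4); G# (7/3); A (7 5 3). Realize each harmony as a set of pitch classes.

F# (6/#4): F#, B#, D#.
G# (7/5/3): G#, B, D#, F#.
A (7/5/3): A, C#, E, G#.

F#, B#, D# | G#, B, D#, F# | A, C#, E, G#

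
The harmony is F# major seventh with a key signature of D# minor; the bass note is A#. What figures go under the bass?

6/5

A# is the third of F# major seventh, so the chord is in first inversion.
A seventh chord in first inversion is figured 6/5/3, conventionally abbreviated 6/5.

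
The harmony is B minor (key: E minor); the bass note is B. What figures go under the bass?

B is the root of B minor, so the chord is in root position.
A triad in root position is figured 5/3, conventionally abbreviated (no figures — root-position triad).

no figures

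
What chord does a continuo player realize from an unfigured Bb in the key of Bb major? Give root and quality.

Bb major

An unfigured bass indicates a triad in root position.
In root position the bass is the root, so the root is Bb.
The chord tones are Bb, D, F, giving Bb major.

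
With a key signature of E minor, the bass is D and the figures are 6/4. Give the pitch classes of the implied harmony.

D, G, B

A fourth above D in this key is G.
A sixth above D in this key is B.
Together with the bass D, this spells G major in second inversion.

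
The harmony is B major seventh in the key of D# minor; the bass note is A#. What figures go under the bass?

A# is the seventh of B major seventh, so the chord is in third inversion.
A seventh chord in third inversion is figured 6/4/2, conventionally abbreviated 4/2.

4/2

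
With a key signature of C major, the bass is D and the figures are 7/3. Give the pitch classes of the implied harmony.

D, F, A, C

The written figures 7/3 are shorthand for 7/5/3: the 5 is implied.
A third above D in this key is F.
A fifth above D in this key is A.
A seventh above D in this key is C.
Together with the bass D, this spells D minor seventh in root position.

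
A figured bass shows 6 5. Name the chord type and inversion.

seventh chord, first inversion

6 5 is shorthand for 6/5/3.
Intervals of 6/5/3 above the bass form a seventh chord; the bass is the third, so this is first inversion.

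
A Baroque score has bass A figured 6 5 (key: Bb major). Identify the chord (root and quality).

The figures 6 5 indicate a seventh chord in first inversion.
In first inversion the root lies a sixth above the bass: a sixth above A in Bb major is F.
The chord tones are A, C, Eb, F, giving F dominant seventh.

F dominant seventh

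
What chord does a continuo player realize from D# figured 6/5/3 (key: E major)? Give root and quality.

B dominant seventh

The figures 6/5/3 indicate a seventh chord in first inversion.
In first inversion the root lies a sixth above the bass: a sixth above D# in E major is B.
The chord tones are D#, F#, A, B, giving B dominant seventh.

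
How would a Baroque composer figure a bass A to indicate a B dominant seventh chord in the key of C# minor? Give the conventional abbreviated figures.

A is the seventh of B dominant seventh, so the chord is in third inversion.
A seventh chord in third inversion is figured 6/4/2, conventionally abbreviated 4/2.

4/2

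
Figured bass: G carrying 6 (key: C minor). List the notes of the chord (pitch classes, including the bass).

G, Bb, Eb

The written figures 6 are shorthand for 6/3: the 3 is implied.
A third above G in this key is Bb.
A sixth above G in this key is Eb.
Together with the bass G, this spells Eb major in first inversion.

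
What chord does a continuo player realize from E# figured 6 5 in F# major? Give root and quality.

The figures 6 5 indicate a seventh chord in first inversion.
In first inversion the root lies a sixth above the bass: a sixth above E# in F# major is C#.
The chord tones are E#, G#, B, C#, giving C# dominant seventh.

C# dominant seventh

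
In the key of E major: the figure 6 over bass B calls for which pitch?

Counting 5 letter steps above B lands on G; in E major, that letter is G#.

G#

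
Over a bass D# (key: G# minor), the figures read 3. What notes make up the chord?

The written figures 3 are shorthand for 5/3: the 5 is implied.
A third above D# in this key is F#.
A fifth above D# in this key is A#.
Together with the bass D#, this spells D# minor in root position.

D#, F#, A#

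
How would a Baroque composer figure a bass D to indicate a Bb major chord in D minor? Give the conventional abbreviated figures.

6

D is the third of Bb major, so the chord is in first inversion.
A triad in first inversion is figured 6/3, conventionally abbreviated 6.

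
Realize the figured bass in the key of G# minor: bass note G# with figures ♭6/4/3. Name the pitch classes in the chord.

G#, B, C#, Eb

A third above G# in this key is B.
A fourth above G# in this key is C#.
A sixth above G# in this key is E, lowered to Eb by the flat.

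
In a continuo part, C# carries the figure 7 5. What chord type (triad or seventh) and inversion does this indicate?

7 5 is shorthand for 7/5/3.
Intervals of 7/5/3 above the bass form a seventh chord; the bass is the root, so this is root position.

seventh chord, root position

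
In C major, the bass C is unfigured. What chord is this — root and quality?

An unfigured bass indicates a triad in root position.
In root position the bass is the root, so the root is C.
The chord tones are C, E, G, giving C major.

C major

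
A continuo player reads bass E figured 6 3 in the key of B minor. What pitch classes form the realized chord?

A third above E in this key is G.
A sixth above E in this key is C#.
Together with the bass E, this spells C# diminished in first inversion.

E, G, C#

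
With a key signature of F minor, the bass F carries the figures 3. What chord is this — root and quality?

The figures 3 indicate a triad in root position.
In root position the bass is the root, so the root is F.
The chord tones are F, Ab, C, giving F minor.

F minor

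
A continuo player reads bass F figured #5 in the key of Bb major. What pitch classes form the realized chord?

F, A, C#

The written figures #5 are shorthand for 5/3: the 3 is implied.
A third above F in this key is A.
A fifth above F in this key is C, raised to C# by the sharp.
Together with the bass F, this spells F augmented in root position.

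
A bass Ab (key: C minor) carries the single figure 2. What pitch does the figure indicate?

Counting 1 letter step above Ab lands on B; in C minor, that letter is Bb.

Bb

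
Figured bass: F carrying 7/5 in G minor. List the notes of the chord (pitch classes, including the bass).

F, A, C, Eb

The written figures 7/5 are shorthand for 7/5/3: the 3 is implied.
A third above F in this key is A.
A fifth above F in this key is C.
A seventh above F in this key is Eb.
Together with the bass F, this spells F dominant seventh in root position.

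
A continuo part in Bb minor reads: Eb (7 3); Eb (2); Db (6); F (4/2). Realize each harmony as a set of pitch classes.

Eb (7/5/3): Eb, Gb, Bb, Db.
Eb (6/4/2): Eb, F, Ab, C.
Db (6/3): Db, F, Bb.
F (6/4/2): F, Gb, Bb, Db.

Eb, Gb, Bb, Db | Eb, F, Ab, C | Db, F, Bb | F, Gb, Bb, Db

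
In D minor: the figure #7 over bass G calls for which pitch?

F#

Counting 6 letter steps above G lands on F; in D minor, that letter is F.
The #7 figure raises it a semitone, giving F#.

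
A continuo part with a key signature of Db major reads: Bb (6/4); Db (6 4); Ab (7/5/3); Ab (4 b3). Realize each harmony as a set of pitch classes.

Bb, Eb, Gb | Db, Gb, Bb | Ab, C, Eb, Gb | Ab, Cb, Db, F

Bb (6/4): Bb, Eb, Gb.
Db (6/4): Db, Gb, Bb.
Ab (7/5/3): Ab, C, Eb, Gb.
Ab (6/4/b3): Ab, Cb, Db, F.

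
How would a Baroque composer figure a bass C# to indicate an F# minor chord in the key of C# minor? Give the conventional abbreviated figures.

C# is the fifth of F# minor, so the chord is in second inversion.
A triad in second inversion is figured 6/4, conventionally abbreviated 6/4.

6/4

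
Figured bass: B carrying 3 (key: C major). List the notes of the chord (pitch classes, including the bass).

The written figures 3 are shorthand for 5/3: the 5 is implied.
A third above B in this key is D.
A fifth above B in this key is F.
Together with the bass B, this spells B diminished in root position.

B, D, F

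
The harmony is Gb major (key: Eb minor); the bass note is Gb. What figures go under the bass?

no figures

Gb is the root of Gb major, so the chord is in root position.
A triad in root position is figured 5/3, conventionally abbreviated (no figures — root-position triad).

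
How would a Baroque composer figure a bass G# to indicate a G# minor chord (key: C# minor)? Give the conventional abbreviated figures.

no figures

G# is the root of G# minor, so the chord is in root position.
A triad in root position is figured 5/3, conventionally abbreviated (no figures — root-position triad).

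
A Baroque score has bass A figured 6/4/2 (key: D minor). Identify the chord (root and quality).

Bb major seventh

The figures 6/4/2 indicate a seventh chord in third inversion.
In third inversion the root lies a second above the bass: a second above A in D minor is Bb.
The chord tones are A, Bb, D, F, giving Bb major seventh.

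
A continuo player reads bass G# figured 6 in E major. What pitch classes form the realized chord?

G#, B, E

The written figures 6 are shorthand for 6/3: the 3 is implied.
A third above G# in this key is B.
A sixth above G# in this key is E.
Together with the bass G#, this spells E major in first inversion.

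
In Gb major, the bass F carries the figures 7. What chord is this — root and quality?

F half-diminished seventh

The figures 7 indicate a seventh chord in root position.
In root position the bass is the root, so the root is F.
The chord tones are F, Ab, Cb, Eb, giving F half-diminished seventh.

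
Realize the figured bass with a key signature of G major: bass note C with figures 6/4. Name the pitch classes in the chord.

A fourth above C in this key is F#.
A sixth above C in this key is A.
Together with the bass C, this spells F# diminished in second inversion.

C, F#, A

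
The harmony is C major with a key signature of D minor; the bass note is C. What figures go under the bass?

no figures

C is the root of C major, so the chord is in root position.
A triad in root position is figured 5/3, conventionally abbreviated (no figures — root-position triad).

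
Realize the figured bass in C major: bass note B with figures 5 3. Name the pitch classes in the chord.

A third above B in this key is D.
A fifth above B in this key is F.
Together with the bass B, this spells B diminished in root position.

B, D, F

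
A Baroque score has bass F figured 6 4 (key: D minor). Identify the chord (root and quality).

The figures 6 4 indicate a triad in second inversion.
In second inversion the root lies a fourth above the bass: a fourth above F in D minor is Bb.
The chord tones are F, Bb, D, giving Bb major.

Bb major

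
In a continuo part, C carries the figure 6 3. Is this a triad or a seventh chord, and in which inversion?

triad, first inversion

Intervals of 6/3 above the bass form a triad; the bass is the third, so this is first inversion.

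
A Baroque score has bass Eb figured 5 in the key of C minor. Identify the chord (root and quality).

Eb major

The figures 5 indicate a triad in root position.
In root position the bass is the root, so the root is Eb.
The chord tones are Eb, G, Bb, giving Eb major.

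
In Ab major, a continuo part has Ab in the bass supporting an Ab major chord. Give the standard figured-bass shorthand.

Ab is the root of Ab major, so the chord is in root position.
A triad in root position is figured 5/3, conventionally abbreviated (no figures — root-position triad).

no figures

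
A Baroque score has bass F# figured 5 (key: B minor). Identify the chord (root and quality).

F# minor

The figures 5 indicate a triad in root position.
In root position the bass is the root, so the root is F#.
The chord tones are F#, A, C#, giving F# minor.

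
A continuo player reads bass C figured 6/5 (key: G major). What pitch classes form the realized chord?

The written figures 6/5 are shorthand for 6/5/3: the 3 is implied.
A third above C in this key is E.
A fifth above C in this key is G.
A sixth above C in this key is A.
Together with the bass C, this spells A minor seventh in first inversion.

C, E, G, A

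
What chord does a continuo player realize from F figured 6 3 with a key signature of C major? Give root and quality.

D minor

The figures 6 3 indicate a triad in first inversion.
In first inversion the root lies a sixth above the bass: a sixth above F in C major is D.
The chord tones are F, A, D, giving D minor.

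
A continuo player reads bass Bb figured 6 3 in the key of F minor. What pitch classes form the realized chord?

A third above Bb in this key is Db.
A sixth above Bb in this key is G.
Together with the bass Bb, this spells G diminished in first inversion.

Bb, Db, G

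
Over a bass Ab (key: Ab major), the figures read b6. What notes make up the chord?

Ab, C, Fb

The written figures b6 are shorthand for 6/3: the 3 is implied.
A third above Ab in this key is C.
A sixth above Ab in this key is F, lowered to Fb by the flat.
Together with the bass Ab, this spells Fb augmented in first inversion.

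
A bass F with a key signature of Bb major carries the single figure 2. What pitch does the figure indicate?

Counting 1 letter step above F lands on G; in Bb major, that letter is G.

G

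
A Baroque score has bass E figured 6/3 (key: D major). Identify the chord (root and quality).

The figures 6/3 indicate a triad in first inversion.
In first inversion the root lies a sixth above the bass: a sixth above E in D major is C#.
The chord tones are E, G, C#, giving C# diminished.

C# diminished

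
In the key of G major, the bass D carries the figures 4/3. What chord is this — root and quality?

G major seventh

The figures 4/3 indicate a seventh chord in second inversion.
In second inversion the root lies a fourth above the bass: a fourth above D in G major is G.
The chord tones are D, F#, G, B, giving G major seventh.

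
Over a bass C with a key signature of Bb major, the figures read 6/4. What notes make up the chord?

C, F, A

A fourth above C in this key is F.
A sixth above C in this key is A.
Together with the bass C, this spells F major in second inversion.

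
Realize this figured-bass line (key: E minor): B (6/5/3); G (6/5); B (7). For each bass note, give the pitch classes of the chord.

B, D, F#, G | G, B, D, E | B, D, F#, A

B (6/5/3): B, D, F#, G.
G (6/5/3): G, B, D, E.
B (7/5/3): B, D, F#, A.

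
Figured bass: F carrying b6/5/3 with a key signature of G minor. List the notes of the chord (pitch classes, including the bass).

F, A, C, Db

A third above F in this key is A.
A fifth above F in this key is C.
A sixth above F in this key is D, lowered to Db by the flat.
Together with the bass F, this spells Db augmented major seventh in first inversion.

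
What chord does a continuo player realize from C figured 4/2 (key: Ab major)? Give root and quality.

The figures 4/2 indicate a seventh chord in third inversion.
In third inversion the root lies a second above the bass: a second above C in Ab major is Db.
The chord tones are C, Db, F, Ab, giving Db major seventh.

Db major seventh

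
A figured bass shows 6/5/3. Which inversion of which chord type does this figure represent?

seventh chord, first inversion

Intervals of 6/5/3 above the bass form a seventh chord; the bass is the third, so this is first inversion.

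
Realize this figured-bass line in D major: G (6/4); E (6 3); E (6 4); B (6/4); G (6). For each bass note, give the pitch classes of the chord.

G, C#, E | E, G, C# | E, A, C# | B, E, G | G, B, E

G (6/4): G, C#, E.
E (6/3): E, G, C#.
E (6/4): E, A, C#.
B (6/4): B, E, G.
G (6/3): G, B, E.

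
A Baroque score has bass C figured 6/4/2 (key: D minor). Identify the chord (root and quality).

D minor seventh

The figures 6/4/2 indicate a seventh chord in third inversion.
In third inversion the root lies a second above the bass: a second above C in D minor is D.
The chord tones are C, D, F, A, giving D minor seventh.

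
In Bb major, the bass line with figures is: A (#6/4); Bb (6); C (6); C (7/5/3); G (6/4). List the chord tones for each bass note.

A (#6/4): A, D, F#.
Bb (6/3): Bb, D, G.
C (6/3): C, Eb, A.
C (7/5/3): C, Eb, G, Bb.
G (6/4): G, C, Eb.

A, D, F# | Bb, D, G | C, Eb, A | C, Eb, G, Bb | G, C, Eb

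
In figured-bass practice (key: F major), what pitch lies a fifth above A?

Counting 4 letter steps above A lands on E; in F major, that letter is E.

E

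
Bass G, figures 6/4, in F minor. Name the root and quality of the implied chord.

The figures 6/4 indicate a triad in second inversion.
In second inversion the root lies a fourth above the bass: a fourth above G in F minor is C.
The chord tones are G, C, Eb, giving C minor.

C minor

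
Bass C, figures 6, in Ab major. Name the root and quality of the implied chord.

Ab major

The figures 6 indicate a triad in first inversion.
In first inversion the root lies a sixth above the bass: a sixth above C in Ab major is Ab.
The chord tones are C, Eb, Ab, giving Ab major.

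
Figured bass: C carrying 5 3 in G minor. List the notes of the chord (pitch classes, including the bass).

C, Eb, G

A third above C in this key is Eb.
A fifth above C in this key is G.
Together with the bass C, this spells C minor in root position.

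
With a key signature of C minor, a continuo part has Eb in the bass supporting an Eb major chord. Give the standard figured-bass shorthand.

no figures

Eb is the root of Eb major, so the chord is in root position.
A triad in root position is figured 5/3, conventionally abbreviated (no figures — root-position triad).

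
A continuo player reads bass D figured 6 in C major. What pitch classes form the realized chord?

The written figures 6 are shorthand for 6/3: the 3 is implied.
A third above D in this key is F.
A sixth above D in this key is B.
Together with the bass D, this spells B diminished in first inversion.

D, F, B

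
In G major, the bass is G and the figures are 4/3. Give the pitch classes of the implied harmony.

G, B, C, E

The written figures 4/3 are shorthand for 6/4/3: the 6 is implied.
A third above G in this key is B.
A fourth above G in this key is C.
A sixth above G in this key is E.
Together with the bass G, this spells C major seventh in second inversion.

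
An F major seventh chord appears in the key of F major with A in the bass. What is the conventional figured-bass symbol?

A is the third of F major seventh, so the chord is in first inversion.
A seventh chord in first inversion is figured 6/5/3, conventionally abbreviated 6/5.

6/5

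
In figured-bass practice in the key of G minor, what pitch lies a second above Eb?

F

Counting 1 letter step above Eb lands on F; in G minor, that letter is F.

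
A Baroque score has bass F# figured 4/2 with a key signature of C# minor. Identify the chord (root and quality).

The figures 4/2 indicate a seventh chord in third inversion.
In third inversion the root lies a second above the bass: a second above F# in C# minor is G#.
The chord tones are F#, G#, B, D#, giving G# minor seventh.

G# minor seventh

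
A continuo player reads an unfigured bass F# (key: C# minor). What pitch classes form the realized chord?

F#, A, C#

An unfigured bass implies 5/3.
A third above F# in this key is A.
A fifth above F# in this key is C#.
Together with the bass F#, this spells F# minor in root position.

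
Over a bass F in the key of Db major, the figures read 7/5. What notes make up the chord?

F, Ab, C, Eb

The written figures 7/5 are shorthand for 7/5/3: the 3 is implied.
A third above F in this key is Ab.
A fifth above F in this key is C.
A seventh above F in this key is Eb.
Together with the bass F, this spells F minor seventh in root position.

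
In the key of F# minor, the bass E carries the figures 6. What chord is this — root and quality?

C# minor

The figures 6 indicate a triad in first inversion.
In first inversion the root lies a sixth above the bass: a sixth above E in F# minor is C#.
The chord tones are E, G#, C#, giving C# minor.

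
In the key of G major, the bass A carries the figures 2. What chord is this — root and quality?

B minor seventh

The figures 2 indicate a seventh chord in third inversion.
In third inversion the root lies a second above the bass: a second above A in G major is B.
The chord tones are A, B, D, F#, giving B minor seventh.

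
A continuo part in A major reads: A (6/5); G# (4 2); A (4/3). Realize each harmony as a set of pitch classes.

A (6/5/3): A, C#, E, F#.
G# (6/4/2): G#, A, C#, E.
A (6/4/3): A, C#, D, F#.

A, C#, E, F# | G#, A, C#, E | A, C#, D, F#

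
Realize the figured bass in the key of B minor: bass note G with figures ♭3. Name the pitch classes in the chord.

G, Bb, D

The written figures ♭3 are shorthand for 5/3: the 5 is implied.
A third above G in this key is B, lowered to Bb by the flat.
A fifth above G in this key is D.
Together with the bass G, this spells G minor in root position.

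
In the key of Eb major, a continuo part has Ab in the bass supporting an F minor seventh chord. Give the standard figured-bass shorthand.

6/5

Ab is the third of F minor seventh, so the chord is in first inversion.
A seventh chord in first inversion is figured 6/5/3, conventionally abbreviated 6/5.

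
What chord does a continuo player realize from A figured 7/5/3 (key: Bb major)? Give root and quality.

The figures 7/5/3 indicate a seventh chord in root position.
In root position the bass is the root, so the root is A.
The chord tones are A, C, Eb, G, giving A half-diminished seventh.

A half-diminished seventh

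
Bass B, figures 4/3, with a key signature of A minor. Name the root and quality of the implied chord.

E minor seventh

The figures 4/3 indicate a seventh chord in second inversion.
In second inversion the root lies a fourth above the bass: a fourth above B in A minor is E.
The chord tones are B, D, E, G, giving E minor seventh.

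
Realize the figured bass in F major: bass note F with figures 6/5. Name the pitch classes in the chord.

The written figures 6/5 are shorthand for 6/5/3: the 3 is implied.
A third above F in this key is A.
A fifth above F in this key is C.
A sixth above F in this key is D.
Together with the bass F, this spells D minor seventh in first inversion.

F, A, C, D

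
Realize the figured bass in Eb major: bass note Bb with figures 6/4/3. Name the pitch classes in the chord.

A third above Bb in this key is D.
A fourth above Bb in this key is Eb.
A sixth above Bb in this key is G.
Together with the bass Bb, this spells Eb major seventh in second inversion.

Bb, D, Eb, G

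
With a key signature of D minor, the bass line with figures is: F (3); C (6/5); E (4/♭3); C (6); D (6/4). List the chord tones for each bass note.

F, A, C | C, E, G, A | E, Gb, A, C | C, E, A | D, G, Bb

F (5/3): F, A, C.
C (6/5/3): C, E, G, A.
E (6/4/b3): E, Gb, A, C.
C (6/3): C, E, A.
D (6/4): D, G, Bb.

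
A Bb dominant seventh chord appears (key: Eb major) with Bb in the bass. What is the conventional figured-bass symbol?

7

Bb is the root of Bb dominant seventh, so the chord is in root position.
A seventh chord in root position is figured 7/5/3, conventionally abbreviated 7.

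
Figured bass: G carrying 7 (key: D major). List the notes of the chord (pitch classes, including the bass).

G, B, D, F#

The written figures 7 are shorthand for 7/5/3: the 5/3 are implied.
A third above G in this key is B.
A fifth above G in this key is D.
A seventh above G in this key is F#.
Together with the bass G, this spells G major seventh in root position.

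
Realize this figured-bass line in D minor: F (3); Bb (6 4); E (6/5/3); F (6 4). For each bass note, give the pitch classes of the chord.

F, A, C | Bb, E, G | E, G, Bb, C | F, Bb, D

F (5/3): F, A, C.
Bb (6/4): Bb, E, G.
E (6/5/3): E, G, Bb, C.
F (6/4): F, Bb, D.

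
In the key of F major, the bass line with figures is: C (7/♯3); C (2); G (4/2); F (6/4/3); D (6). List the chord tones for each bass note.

C, E#, G, Bb | C, D, F, A | G, A, C, E | F, A, Bb, D | D, F, Bb

C (7/5/#3): C, E#, G, Bb.
C (6/4/2): C, D, F, A.
G (6/4/2): G, A, C, E.
F (6/4/3): F, A, Bb, D.
D (6/3): D, F, Bb.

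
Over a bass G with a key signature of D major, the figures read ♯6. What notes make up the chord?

The written figures ♯6 are shorthand for 6/3: the 3 is implied.
A third above G in this key is B.
A sixth above G in this key is E, raised to E# by the sharp.

G, B, E#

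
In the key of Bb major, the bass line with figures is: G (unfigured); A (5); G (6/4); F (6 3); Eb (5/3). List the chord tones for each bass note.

G, Bb, D | A, C, Eb | G, C, Eb | F, A, D | Eb, G, Bb

G (5/3): G, Bb, D.
A (5/3): A, C, Eb.
G (6/4): G, C, Eb.
F (6/3): F, A, D.
Eb (5/3): Eb, G, Bb.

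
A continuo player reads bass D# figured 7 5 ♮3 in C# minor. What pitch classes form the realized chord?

D#, F, A, C#

A third above D# in this key is F#, made natural (F) by the ♮ figure.
A fifth above D# in this key is A.
A seventh above D# in this key is C#.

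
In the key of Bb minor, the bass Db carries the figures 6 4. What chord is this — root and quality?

Gb major

The figures 6 4 indicate a triad in second inversion.
In second inversion the root lies a fourth above the bass: a fourth above Db in Bb minor is Gb.
The chord tones are Db, Gb, Bb, giving Gb major.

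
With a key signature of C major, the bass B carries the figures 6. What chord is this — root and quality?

G major

The figures 6 indicate a triad in first inversion.
In first inversion the root lies a sixth above the bass: a sixth above B in C major is G.
The chord tones are B, D, G, giving G major.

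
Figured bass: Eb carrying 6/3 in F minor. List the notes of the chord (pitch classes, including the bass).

A third above Eb in this key is G.
A sixth above Eb in this key is C.
Together with the bass Eb, this spells C minor in first inversion.

Eb, G, C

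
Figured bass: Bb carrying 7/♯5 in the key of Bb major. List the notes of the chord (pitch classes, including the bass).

Bb, D, F#, A

The written figures 7/♯5 are shorthand for 7/5/3: the 3 is implied.
A third above Bb in this key is D.
A fifth above Bb in this key is F, raised to F# by the sharp.
A seventh above Bb in this key is A.
Together with the bass Bb, this spells Bb augmented major seventh in root position.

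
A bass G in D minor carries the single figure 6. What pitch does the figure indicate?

E

Counting 5 letter steps above G lands on E; in D minor, that letter is E.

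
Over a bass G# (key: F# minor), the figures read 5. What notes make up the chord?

The written figures 5 are shorthand for 5/3: the 3 is implied.
A third above G# in this key is B.
A fifth above G# in this key is D.
Together with the bass G#, this spells G# diminished in root position.

G#, B, D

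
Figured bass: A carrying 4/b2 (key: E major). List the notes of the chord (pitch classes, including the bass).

The written figures 4/b2 are shorthand for 6/4/2: the 6 is implied.
A second above A in this key is B, lowered to Bb by the flat.
A fourth above A in this key is D#.
A sixth above A in this key is F#.

A, Bb, D#, F#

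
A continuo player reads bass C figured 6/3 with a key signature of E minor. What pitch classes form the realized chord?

A third above C in this key is E.
A sixth above C in this key is A.
Together with the bass C, this spells A minor in first inversion.

C, E, A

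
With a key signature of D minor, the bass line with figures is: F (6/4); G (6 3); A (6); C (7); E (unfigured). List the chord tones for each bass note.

F, Bb, D | G, Bb, E | A, C, F | C, E, G, Bb | E, G, Bb

F (6/4): F, Bb, D.
G (6/3): G, Bb, E.
A (6/3): A, C, F.
C (7/5/3): C, E, G, Bb.
E (5/3): E, G, Bb.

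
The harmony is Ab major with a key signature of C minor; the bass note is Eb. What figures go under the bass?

Eb is the fifth of Ab major, so the chord is in second inversion.
A triad in second inversion is figured 6/4, conventionally abbreviated 6/4.

6/4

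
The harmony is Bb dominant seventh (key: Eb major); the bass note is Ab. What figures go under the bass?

4/2

Ab is the seventh of Bb dominant seventh, so the chord is in third inversion.
A seventh chord in third inversion is figured 6/4/2, conventionally abbreviated 4/2.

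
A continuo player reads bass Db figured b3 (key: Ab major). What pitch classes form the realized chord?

Db, Fb, Ab

The written figures b3 are shorthand for 5/3: the 5 is implied.
A third above Db in this key is F, lowered to Fb by the flat.
A fifth above Db in this key is Ab.
Together with the bass Db, this spells Db minor in root position.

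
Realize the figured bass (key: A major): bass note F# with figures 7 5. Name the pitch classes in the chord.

F#, A, C#, E

The written figures 7 5 are shorthand for 7/5/3: the 3 is implied.
A third above F# in this key is A.
A fifth above F# in this key is C#.
A seventh above F# in this key is E.
Together with the bass F#, this spells F# minor seventh in root position.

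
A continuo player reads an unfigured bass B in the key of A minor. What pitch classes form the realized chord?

An unfigured bass implies 5/3.
A third above B in this key is D.
A fifth above B in this key is F.
Together with the bass B, this spells B diminished in root position.

B, D, F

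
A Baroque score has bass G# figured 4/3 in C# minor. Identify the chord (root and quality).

C# minor seventh

The figures 4/3 indicate a seventh chord in second inversion.
In second inversion the root lies a fourth above the bass: a fourth above G# in C# minor is C#.
The chord tones are G#, B, C#, E, giving C# minor seventh.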